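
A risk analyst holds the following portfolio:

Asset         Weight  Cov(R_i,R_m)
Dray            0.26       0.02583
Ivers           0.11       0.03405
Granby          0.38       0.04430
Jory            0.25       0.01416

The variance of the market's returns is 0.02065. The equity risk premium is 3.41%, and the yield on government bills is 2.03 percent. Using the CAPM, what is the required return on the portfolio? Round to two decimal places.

β_Dray = 0.02583 / 0.02065 = 1.2508
β_Ivers = 0.03405 / 0.02065 = 1.6489
β_Granby = 0.04430 / 0.02065 = 2.1453
β_Jory = 0.01416 / 0.02065 = 0.6857
β_P = Σ w_i β_i = 0.26×1.2508 + 0.11×1.6489 + 0.38×2.1453 + 0.25×0.6857 = 1.4932
E(R_P) = R_f + β_P × MRP = 2.03% + 1.4932 × 3.41% = 7.12%

7.12%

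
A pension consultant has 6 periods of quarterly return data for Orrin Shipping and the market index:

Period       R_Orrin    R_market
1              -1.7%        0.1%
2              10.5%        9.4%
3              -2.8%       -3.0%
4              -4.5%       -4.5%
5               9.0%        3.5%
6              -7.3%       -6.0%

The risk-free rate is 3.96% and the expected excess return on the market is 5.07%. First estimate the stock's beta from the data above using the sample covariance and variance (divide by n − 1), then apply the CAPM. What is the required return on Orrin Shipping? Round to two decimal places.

10.16%

Mean R_i = (-1.7 + 10.5 − 2.8 − 4.5 + 9.0 − 7.3) / 6 = 0.5333%
Mean R_m = (0.1 + 9.4 − 3.0 − 4.5 + 3.5 − 6.0) / 6 = -0.0833%
Σ(R_i − R̄_i)(R_m − R̄_m) = 202.7467  ⇒  Cov = 202.7467 / 5 = 40.5493
Σ(R_m − R̄_m)² = 165.8283  ⇒  Var(R_m) = 165.8283 / 5 = 33.1657
β = Cov / Var(R_m) = 40.5493 / 33.1657 = 1.2226
E(R) = R_f + β × MRP = 3.96% + 1.2226 × 5.07% = 10.16%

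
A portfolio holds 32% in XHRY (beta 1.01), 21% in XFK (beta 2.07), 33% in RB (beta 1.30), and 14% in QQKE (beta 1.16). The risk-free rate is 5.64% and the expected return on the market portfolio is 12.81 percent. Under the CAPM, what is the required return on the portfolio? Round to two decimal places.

β_P = Σ w_i β_i = 0.32×1.01 + 0.21×2.07 + 0.33×1.30 + 0.14×1.16 = 1.3493
MRP = 12.81% − 5.64% = 7.17%
E(R_P) = R_f + β_P × MRP = 5.64% + 1.3493 × 7.17% = 15.31%

15.31%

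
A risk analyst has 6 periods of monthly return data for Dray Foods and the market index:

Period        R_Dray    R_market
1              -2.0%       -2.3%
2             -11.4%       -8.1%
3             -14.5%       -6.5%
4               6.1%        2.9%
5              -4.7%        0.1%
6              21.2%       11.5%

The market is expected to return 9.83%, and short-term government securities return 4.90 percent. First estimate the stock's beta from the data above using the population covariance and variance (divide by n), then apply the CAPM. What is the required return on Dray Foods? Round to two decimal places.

Mean R_i = (-2.0 − 11.4 − 14.5 + 6.1 − 4.7 + 21.2) / 6 = -0.8833%
Mean R_m = (-2.3 − 8.1 − 6.5 + 2.9 + 0.1 + 11.5) / 6 = -0.4000%
Σ(R_i − R̄_i)(R_m − R̄_m) = 450.0900  ⇒  Cov = 450.0900 / 6 = 75.0150
Σ(R_m − R̄_m)² = 252.8600  ⇒  Var(R_m) = 252.8600 / 6 = 42.1433
β = Cov / Var(R_m) = 75.0150 / 42.1433 = 1.7800
MRP = 9.83% − 4.90% = 4.93%
E(R) = R_f + β × MRP = 4.90% + 1.7800 × 4.93% = 13.68%

13.68%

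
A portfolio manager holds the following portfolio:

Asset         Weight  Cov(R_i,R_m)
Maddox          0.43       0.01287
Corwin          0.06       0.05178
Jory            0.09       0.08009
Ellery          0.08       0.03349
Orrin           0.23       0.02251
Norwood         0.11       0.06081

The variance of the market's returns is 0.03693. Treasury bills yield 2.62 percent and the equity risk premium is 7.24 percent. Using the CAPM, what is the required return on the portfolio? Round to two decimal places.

β_Maddox = 0.01287 / 0.03693 = 0.3485
β_Corwin = 0.05178 / 0.03693 = 1.4021
β_Jory = 0.08009 / 0.03693 = 2.1687
β_Ellery = 0.03349 / 0.03693 = 0.9069
β_Orrin = 0.02251 / 0.03693 = 0.6095
β_Norwood = 0.06081 / 0.03693 = 1.6466
β_P = Σ w_i β_i = 0.43×0.3485 + 0.06×1.4021 + 0.09×2.1687 + 0.08×0.9069 + 0.23×0.6095 + 0.11×1.6466 = 0.8230
E(R_P) = R_f + β_P × MRP = 2.62% + 0.8230 × 7.24% = 8.58%

8.58%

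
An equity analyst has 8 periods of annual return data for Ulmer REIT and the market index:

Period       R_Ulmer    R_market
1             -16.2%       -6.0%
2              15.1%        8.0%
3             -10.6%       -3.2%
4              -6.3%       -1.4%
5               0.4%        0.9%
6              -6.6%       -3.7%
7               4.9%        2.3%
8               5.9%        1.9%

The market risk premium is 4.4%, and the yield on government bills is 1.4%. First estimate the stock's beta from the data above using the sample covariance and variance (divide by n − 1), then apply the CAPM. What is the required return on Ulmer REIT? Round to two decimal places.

Mean R_i = (-16.2 + 15.1 − 10.6 − 6.3 + 0.4 − 6.6 + 4.9 + 5.9) / 8 = -1.6750%
Mean R_m = (-6.0 + 8.0 − 3.2 − 1.4 + 0.9 − 3.7 + 2.3 + 1.9) / 8 = -0.1500%
Σ(R_i − R̄_i)(R_m − R̄_m) = 305.9900  ⇒  Cov = 305.9900 / 7 = 43.7129
Σ(R_m − R̄_m)² = 135.4200  ⇒  Var(R_m) = 135.4200 / 7 = 19.3457
β = Cov / Var(R_m) = 43.7129 / 19.3457 = 2.2596
E(R) = R_f + β × MRP = 1.4% + 2.2596 × 4.4% = 11.34%

11.34%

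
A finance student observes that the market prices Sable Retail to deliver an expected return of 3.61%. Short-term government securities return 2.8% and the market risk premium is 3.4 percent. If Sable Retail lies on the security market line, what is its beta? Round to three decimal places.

β = (E(R) − R_f) / MRP = (3.61% − 2.8%) / 3.4% = 0.81% / 3.4% = 0.238

0.238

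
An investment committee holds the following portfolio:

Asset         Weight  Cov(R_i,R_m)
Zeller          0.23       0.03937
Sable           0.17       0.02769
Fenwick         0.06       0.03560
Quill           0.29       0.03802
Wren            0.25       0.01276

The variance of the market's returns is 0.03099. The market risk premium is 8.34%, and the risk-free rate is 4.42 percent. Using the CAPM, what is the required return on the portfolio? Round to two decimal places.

β_Zeller = 0.03937 / 0.03099 = 1.2704
β_Sable = 0.02769 / 0.03099 = 0.8935
β_Fenwick = 0.03560 / 0.03099 = 1.1488
β_Quill = 0.03802 / 0.03099 = 1.2268
β_Wren = 0.01276 / 0.03099 = 0.4117
β_P = Σ w_i β_i = 0.23×1.2704 + 0.17×0.8935 + 0.06×1.1488 + 0.29×1.2268 + 0.25×0.4117 = 0.9717
E(R_P) = R_f + β_P × MRP = 4.42% + 0.9717 × 8.34% = 12.52%

12.52%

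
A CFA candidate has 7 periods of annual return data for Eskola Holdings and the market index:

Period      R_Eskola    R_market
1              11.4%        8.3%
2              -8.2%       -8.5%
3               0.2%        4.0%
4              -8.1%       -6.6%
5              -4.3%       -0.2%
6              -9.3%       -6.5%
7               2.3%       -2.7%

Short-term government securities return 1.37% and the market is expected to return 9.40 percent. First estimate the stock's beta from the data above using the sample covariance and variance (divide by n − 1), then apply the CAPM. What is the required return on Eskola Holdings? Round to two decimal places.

Mean R_i = (11.4 − 8.2 + 0.2 − 8.1 − 4.3 − 9.3 + 2.3) / 7 = -2.2857%
Mean R_m = (8.3 − 8.5 + 4.0 − 6.6 − 0.2 − 6.5 − 2.7) / 7 = -1.7429%
Σ(R_i − R̄_i)(R_m − R̄_m) = 245.7943  ⇒  Cov = 245.7943 / 6 = 40.9657
Σ(R_m − R̄_m)² = 229.0171  ⇒  Var(R_m) = 229.0171 / 6 = 38.1695
β = Cov / Var(R_m) = 40.9657 / 38.1695 = 1.0733
MRP = 9.40% − 1.37% = 8.03%
E(R) = R_f + β × MRP = 1.37% + 1.0733 × 8.03% = 9.99%

9.99%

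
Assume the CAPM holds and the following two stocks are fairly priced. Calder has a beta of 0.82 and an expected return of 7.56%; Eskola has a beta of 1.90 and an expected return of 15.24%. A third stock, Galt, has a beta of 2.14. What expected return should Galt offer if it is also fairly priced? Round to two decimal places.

16.95%

MRP (SML slope) = (15.24% − 7.56%) / (1.90 − 0.82) = 7.68% / 1.08 = 7.1111%
R_f (intercept) = 7.56% − 0.82 × 7.1111% = 1.7289%
E(R_Galt) = R_f + β × MRP = 1.7289% + 2.14 × 7.1111% = 16.95%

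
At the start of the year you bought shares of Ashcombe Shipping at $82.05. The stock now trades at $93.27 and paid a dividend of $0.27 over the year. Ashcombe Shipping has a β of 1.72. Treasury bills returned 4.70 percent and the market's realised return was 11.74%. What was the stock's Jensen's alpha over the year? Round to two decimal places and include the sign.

Realised HPR = (P1 + D1 − P0) / P0 = (93.27 + 0.27 − 82.05) / 82.05 = 11.49 / 82.05 = 14.0037%
MRP = 11.74% − 4.70% = 7.04%
CAPM required = R_f + β·MRP = 4.70% + 1.72 × 7.04% = 16.8088%
α = realised − required = 14.0037% − 16.8088% = -2.81%

-2.81%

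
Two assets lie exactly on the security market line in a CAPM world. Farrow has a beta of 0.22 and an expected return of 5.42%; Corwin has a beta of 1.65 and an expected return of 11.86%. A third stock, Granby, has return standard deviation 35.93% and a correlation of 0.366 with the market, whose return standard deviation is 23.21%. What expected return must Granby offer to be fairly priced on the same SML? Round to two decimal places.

MRP = (11.86% − 5.42%) / (1.65 − 0.22) = 4.5035%
R_f = 5.42% − 0.22 × 4.5035% = 4.4292%
β_Granby = ρ·σ_i/σ_m = 0.366 × 35.93 / 23.21 = 0.5666
E(R_Granby) = R_f + β × MRP = 4.4292% + 0.5666 × 4.5035% = 6.98%

6.98%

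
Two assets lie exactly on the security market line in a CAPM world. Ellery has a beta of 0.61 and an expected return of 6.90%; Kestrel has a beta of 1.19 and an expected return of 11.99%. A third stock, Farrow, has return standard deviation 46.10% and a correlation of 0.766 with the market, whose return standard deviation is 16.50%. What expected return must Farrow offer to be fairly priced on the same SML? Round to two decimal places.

MRP = (11.99% − 6.90%) / (1.19 − 0.61) = 8.7759%
R_f = 6.90% − 0.61 × 8.7759% = 1.5467%
β_Farrow = ρ·σ_i/σ_m = 0.766 × 46.10 / 16.50 = 2.1402
E(R_Farrow) = R_f + β × MRP = 1.5467% + 2.1402 × 8.7759% = 20.33%

20.33%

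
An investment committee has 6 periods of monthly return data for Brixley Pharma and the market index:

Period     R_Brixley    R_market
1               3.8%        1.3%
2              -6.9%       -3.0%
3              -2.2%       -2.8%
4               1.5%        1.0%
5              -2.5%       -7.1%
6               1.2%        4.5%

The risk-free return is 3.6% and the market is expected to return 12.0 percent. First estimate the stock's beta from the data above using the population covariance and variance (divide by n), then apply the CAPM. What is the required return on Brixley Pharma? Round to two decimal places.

8.73%

Mean R_i = (3.8 − 6.9 − 2.2 + 1.5 − 2.5 + 1.2) / 6 = -0.8500%
Mean R_m = (1.3 − 3.0 − 2.8 + 1.0 − 7.1 + 4.5) / 6 = -1.0167%
Σ(R_i − R̄_i)(R_m − R̄_m) = 51.2650  ⇒  Cov = 51.2650 / 6 = 8.5442
Σ(R_m − R̄_m)² = 83.9883  ⇒  Var(R_m) = 83.9883 / 6 = 13.9981
β = Cov / Var(R_m) = 8.5442 / 13.9981 = 0.6104
MRP = 12.0% − 3.6% = 8.40%
E(R) = R_f + β × MRP = 3.6% + 0.6104 × 8.4% = 8.73%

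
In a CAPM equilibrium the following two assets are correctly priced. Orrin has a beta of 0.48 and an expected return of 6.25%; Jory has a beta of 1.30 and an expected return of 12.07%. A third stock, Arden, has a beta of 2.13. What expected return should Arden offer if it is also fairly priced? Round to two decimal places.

17.96%

MRP (SML slope) = (12.07% − 6.25%) / (1.30 − 0.48) = 5.82% / 0.82 = 7.0976%
R_f (intercept) = 6.25% − 0.48 × 7.0976% = 2.8432%
E(R_Arden) = R_f + β × MRP = 2.8432% + 2.13 × 7.0976% = 17.96%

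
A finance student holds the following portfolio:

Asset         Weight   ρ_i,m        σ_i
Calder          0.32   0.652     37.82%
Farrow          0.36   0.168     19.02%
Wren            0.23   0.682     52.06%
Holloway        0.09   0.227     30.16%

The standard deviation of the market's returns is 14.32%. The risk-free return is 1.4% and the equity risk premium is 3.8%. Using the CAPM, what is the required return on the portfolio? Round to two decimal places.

β_Calder = 0.652 × 37.82% / 14.32% = 1.7220
β_Farrow = 0.168 × 19.02% / 14.32% = 0.2231
β_Wren = 0.682 × 52.06% / 14.32% = 2.4794
β_Holloway = 0.227 × 30.16% / 14.32% = 0.4781
β_P = Σ w_i β_i = 0.32×1.7220 + 0.36×0.2231 + 0.23×2.4794 + 0.09×0.4781 = 1.2446
E(R_P) = R_f + β_P × MRP = 1.4% + 1.2446 × 3.8% = 6.13%

6.13%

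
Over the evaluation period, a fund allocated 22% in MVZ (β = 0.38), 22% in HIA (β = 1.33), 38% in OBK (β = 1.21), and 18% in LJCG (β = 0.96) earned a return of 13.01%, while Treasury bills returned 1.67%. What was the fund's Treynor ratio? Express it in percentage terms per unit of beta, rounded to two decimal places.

β_P = 0.22×0.38 + 0.22×1.33 + 0.38×1.21 + 0.18×0.96 = 1.0088
Treynor = (R_P − R_f) / β_P = (13.01% − 1.67%) / 1.0088 = 11.34% / 1.0088 = 11.24%

11.24%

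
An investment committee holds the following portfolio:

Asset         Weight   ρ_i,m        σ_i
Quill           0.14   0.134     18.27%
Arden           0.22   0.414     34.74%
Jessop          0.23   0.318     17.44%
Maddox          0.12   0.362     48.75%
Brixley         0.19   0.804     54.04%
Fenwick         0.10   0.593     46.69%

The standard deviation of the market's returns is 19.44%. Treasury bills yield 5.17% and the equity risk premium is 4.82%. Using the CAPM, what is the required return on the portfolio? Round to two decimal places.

9.61%

β_Quill = 0.134 × 18.27% / 19.44% = 0.1259
β_Arden = 0.414 × 34.74% / 19.44% = 0.7398
β_Jessop = 0.318 × 17.44% / 19.44% = 0.2853
β_Maddox = 0.362 × 48.75% / 19.44% = 0.9078
β_Brixley = 0.804 × 54.04% / 19.44% = 2.2350
β_Fenwick = 0.593 × 46.69% / 19.44% = 1.4242
β_P = Σ w_i β_i = 0.14×0.1259 + 0.22×0.7398 + 0.23×0.2853 + 0.12×0.9078 + 0.19×2.2350 + 0.10×1.4242 = 0.9220
E(R_P) = R_f + β_P × MRP = 5.17% + 0.9220 × 4.82% = 9.61%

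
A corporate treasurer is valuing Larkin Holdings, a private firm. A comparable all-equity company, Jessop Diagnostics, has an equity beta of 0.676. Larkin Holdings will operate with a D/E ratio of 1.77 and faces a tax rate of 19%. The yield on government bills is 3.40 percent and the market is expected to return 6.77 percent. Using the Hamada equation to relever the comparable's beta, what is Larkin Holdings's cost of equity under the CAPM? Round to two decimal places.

β_L = β_U × [1 + (1 − t)(D/E)] = 0.676 × [1 + (1 − 0.19) × 1.77]
    = 0.676 × [1 + 0.81 × 1.77] = 0.676 × 2.4337 = 1.6452
MRP = 6.77% − 3.40% = 3.37%
E(R) = R_f + β_L × MRP = 3.40% + 1.6452 × 3.37% = 8.94%

8.94%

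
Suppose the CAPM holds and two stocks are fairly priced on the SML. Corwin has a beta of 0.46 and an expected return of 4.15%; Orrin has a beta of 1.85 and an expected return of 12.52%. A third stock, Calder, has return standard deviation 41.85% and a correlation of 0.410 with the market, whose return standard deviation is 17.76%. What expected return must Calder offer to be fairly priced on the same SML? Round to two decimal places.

MRP = (12.52% − 4.15%) / (1.85 − 0.46) = 6.0216%
R_f = 4.15% − 0.46 × 6.0216% = 1.3801%
β_Calder = ρ·σ_i/σ_m = 0.410 × 41.85 / 17.76 = 0.9661
E(R_Calder) = R_f + β × MRP = 1.3801% + 0.9661 × 6.0216% = 7.20%

7.20%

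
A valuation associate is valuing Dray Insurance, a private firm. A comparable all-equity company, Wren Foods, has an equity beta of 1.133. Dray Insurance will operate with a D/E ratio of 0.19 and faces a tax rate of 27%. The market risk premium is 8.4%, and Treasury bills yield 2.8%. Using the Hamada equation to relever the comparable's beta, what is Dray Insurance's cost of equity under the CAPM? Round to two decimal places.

β_L = β_U × [1 + (1 − t)(D/E)] = 1.133 × [1 + (1 − 0.27) × 0.19]
    = 1.133 × [1 + 0.73 × 0.19] = 1.133 × 1.1387 = 1.2901
E(R) = R_f + β_L × MRP = 2.8% + 1.2901 × 8.4% = 13.64%

13.64%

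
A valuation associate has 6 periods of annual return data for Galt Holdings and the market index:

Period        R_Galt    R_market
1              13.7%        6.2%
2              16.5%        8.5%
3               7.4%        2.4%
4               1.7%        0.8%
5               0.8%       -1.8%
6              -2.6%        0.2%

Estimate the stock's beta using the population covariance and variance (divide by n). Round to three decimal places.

1.846

Mean R_i = (13.7 + 16.5 + 7.4 + 1.7 + 0.8 − 2.6) / 6 = 6.2500%
Mean R_m = (6.2 + 8.5 + 2.4 + 0.8 − 1.8 + 0.2) / 6 = 2.7167%
Σ(R_i − R̄_i)(R_m − R̄_m) = 140.4750  ⇒  Cov = 140.4750 / 6 = 23.4125
Σ(R_m − R̄_m)² = 76.0883  ⇒  Var(R_m) = 76.0883 / 6 = 12.6814
β = Cov / Var(R_m) = 23.4125 / 12.6814 = 1.8462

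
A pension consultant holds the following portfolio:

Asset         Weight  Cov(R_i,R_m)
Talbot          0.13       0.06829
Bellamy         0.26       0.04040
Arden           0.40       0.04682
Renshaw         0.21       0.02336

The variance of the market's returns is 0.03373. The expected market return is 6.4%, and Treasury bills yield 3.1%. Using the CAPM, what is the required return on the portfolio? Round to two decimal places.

7.31%

β_Talbot = 0.06829 / 0.03373 = 2.0246
β_Bellamy = 0.04040 / 0.03373 = 1.1977
β_Arden = 0.04682 / 0.03373 = 1.3881
β_Renshaw = 0.02336 / 0.03373 = 0.6926
β_P = Σ w_i β_i = 0.13×2.0246 + 0.26×1.1977 + 0.40×1.3881 + 0.21×0.6926 = 1.2753
MRP = 6.4% − 3.1% = 3.30%
E(R_P) = R_f + β_P × MRP = 3.1% + 1.2753 × 3.3% = 7.31%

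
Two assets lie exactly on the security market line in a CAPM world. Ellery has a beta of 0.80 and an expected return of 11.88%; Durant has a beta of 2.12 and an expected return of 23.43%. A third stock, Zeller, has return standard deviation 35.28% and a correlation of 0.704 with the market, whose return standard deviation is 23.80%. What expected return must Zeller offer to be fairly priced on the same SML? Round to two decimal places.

14.01%

MRP = (23.43% − 11.88%) / (2.12 − 0.80) = 8.7500%
R_f = 11.88% − 0.80 × 8.7500% = 4.8800%
β_Zeller = ρ·σ_i/σ_m = 0.704 × 35.28 / 23.80 = 1.0436
E(R_Zeller) = R_f + β × MRP = 4.8800% + 1.0436 × 8.7500% = 14.01%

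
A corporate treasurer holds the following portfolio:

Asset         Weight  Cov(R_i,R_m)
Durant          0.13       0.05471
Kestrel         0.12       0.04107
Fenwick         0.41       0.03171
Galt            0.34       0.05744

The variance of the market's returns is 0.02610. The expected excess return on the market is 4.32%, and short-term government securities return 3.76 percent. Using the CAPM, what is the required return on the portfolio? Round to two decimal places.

11.14%

β_Durant = 0.05471 / 0.02610 = 2.0962
β_Kestrel = 0.04107 / 0.02610 = 1.5736
β_Fenwick = 0.03171 / 0.02610 = 1.2149
β_Galt = 0.05744 / 0.02610 = 2.2008
β_P = Σ w_i β_i = 0.13×2.0962 + 0.12×1.5736 + 0.41×1.2149 + 0.34×2.2008 = 1.7077
E(R_P) = R_f + β_P × MRP = 3.76% + 1.7077 × 4.32% = 11.14%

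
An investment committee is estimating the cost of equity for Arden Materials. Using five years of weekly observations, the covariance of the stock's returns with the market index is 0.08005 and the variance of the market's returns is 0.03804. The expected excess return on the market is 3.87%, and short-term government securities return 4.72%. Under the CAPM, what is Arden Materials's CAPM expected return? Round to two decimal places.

β = Cov(R_i, R_m) / Var(R_m) = 0.08005 / 0.03804 = 2.1044
E(R) = R_f + β × MRP = 4.72% + 2.1044 × 3.87% = 12.86%

12.86%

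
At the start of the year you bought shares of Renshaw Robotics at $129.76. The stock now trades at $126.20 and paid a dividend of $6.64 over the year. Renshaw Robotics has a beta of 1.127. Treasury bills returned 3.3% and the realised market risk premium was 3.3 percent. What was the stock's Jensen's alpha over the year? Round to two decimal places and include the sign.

Realised HPR = (P1 + D1 − P0) / P0 = (126.20 + 6.64 − 129.76) / 129.76 = 3.08 / 129.76 = 2.3736%
CAPM required = R_f + β·MRP = 3.3% + 1.127 × 3.3% = 7.0191%
α = realised − required = 2.3736% − 7.0191% = -4.65%

-4.65%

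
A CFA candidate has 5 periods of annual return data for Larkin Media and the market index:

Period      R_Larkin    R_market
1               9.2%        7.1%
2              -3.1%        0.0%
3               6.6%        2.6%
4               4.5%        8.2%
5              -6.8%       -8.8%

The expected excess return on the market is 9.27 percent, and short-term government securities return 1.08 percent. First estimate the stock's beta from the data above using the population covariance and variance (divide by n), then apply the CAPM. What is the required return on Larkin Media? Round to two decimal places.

Mean R_i = (9.2 − 3.1 + 6.6 + 4.5 − 6.8) / 5 = 2.0800%
Mean R_m = (7.1 + 0.0 + 2.6 + 8.2 − 8.8) / 5 = 1.8200%
Σ(R_i − R̄_i)(R_m − R̄_m) = 160.2920  ⇒  Cov = 160.2920 / 5 = 32.0584
Σ(R_m − R̄_m)² = 185.2880  ⇒  Var(R_m) = 185.2880 / 5 = 37.0576
β = Cov / Var(R_m) = 32.0584 / 37.0576 = 0.8651
E(R) = R_f + β × MRP = 1.08% + 0.8651 × 9.27% = 9.10%

9.10%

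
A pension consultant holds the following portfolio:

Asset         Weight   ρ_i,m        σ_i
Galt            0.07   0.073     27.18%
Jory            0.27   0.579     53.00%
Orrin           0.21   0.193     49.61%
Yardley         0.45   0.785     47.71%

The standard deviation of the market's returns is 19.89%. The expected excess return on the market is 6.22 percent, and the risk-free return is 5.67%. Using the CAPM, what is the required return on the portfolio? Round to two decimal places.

β_Galt = 0.073 × 27.18% / 19.89% = 0.0998
β_Jory = 0.579 × 53.00% / 19.89% = 1.5428
β_Orrin = 0.193 × 49.61% / 19.89% = 0.4814
β_Yardley = 0.785 × 47.71% / 19.89% = 1.8830
β_P = Σ w_i β_i = 0.07×0.0998 + 0.27×1.5428 + 0.21×0.4814 + 0.45×1.8830 = 1.3720
E(R_P) = R_f + β_P × MRP = 5.67% + 1.3720 × 6.22% = 14.20%

14.20%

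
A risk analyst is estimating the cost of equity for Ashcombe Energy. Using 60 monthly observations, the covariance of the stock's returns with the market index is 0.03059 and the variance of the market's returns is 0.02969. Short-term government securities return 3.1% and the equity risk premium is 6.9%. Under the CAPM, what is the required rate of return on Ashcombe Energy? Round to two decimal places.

10.21%

β = Cov(R_i, R_m) / Var(R_m) = 0.03059 / 0.02969 = 1.0303
E(R) = R_f + β × MRP = 3.1% + 1.0303 × 6.9% = 10.21%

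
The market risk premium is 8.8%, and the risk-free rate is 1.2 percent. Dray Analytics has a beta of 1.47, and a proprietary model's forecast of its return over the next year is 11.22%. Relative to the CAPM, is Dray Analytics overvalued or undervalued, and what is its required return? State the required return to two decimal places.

Required return = R_f + β·MRP = 1.2% + 1.47 × 8.8% = 14.14%
Forecast 11.22% < required 14.14% → the stock plots below the SML → overvalued.

Overvalued; required return 14.14%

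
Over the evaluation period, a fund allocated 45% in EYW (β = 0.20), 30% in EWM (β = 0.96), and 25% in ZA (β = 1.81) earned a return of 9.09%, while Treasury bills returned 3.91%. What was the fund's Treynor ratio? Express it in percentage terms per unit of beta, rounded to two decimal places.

6.24%

β_P = 0.45×0.20 + 0.30×0.96 + 0.25×1.81 = 0.8305
Treynor = (R_P − R_f) / β_P = (9.09% − 3.91%) / 0.8305 = 5.18% / 0.8305 = 6.24%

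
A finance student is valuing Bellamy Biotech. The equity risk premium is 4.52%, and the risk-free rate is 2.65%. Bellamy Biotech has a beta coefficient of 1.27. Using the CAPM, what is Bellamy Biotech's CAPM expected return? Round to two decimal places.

8.39%

E(R) = R_f + β × MRP = 2.65% + 1.27 × 4.52% = 8.39%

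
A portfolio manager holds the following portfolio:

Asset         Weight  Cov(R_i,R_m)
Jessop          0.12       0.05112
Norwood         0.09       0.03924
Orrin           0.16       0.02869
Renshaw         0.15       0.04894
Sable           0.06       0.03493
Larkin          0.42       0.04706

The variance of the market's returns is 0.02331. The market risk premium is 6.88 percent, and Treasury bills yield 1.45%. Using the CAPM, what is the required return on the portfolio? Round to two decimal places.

14.28%

β_Jessop = 0.05112 / 0.02331 = 2.1931
β_Norwood = 0.03924 / 0.02331 = 1.6834
β_Orrin = 0.02869 / 0.02331 = 1.2308
β_Renshaw = 0.04894 / 0.02331 = 2.0995
β_Sable = 0.03493 / 0.02331 = 1.4985
β_Larkin = 0.04706 / 0.02331 = 2.0189
β_P = Σ w_i β_i = 0.12×2.1931 + 0.09×1.6834 + 0.16×1.2308 + 0.15×2.0995 + 0.06×1.4985 + 0.42×2.0189 = 1.8644
E(R_P) = R_f + β_P × MRP = 1.45% + 1.8644 × 6.88% = 14.28%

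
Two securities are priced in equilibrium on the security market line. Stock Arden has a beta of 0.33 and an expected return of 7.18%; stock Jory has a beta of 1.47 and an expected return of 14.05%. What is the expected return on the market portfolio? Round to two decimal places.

11.22%

Both satisfy E(R) = R_f + β·MRP, so the slope of the SML is
MRP = (14.05% − 7.18%) / (1.47 − 0.33) = 6.87% / 1.14 = 6.0263%
R_f = E(R_Arden) − β_Arden·MRP = 7.18% − 0.33 × 6.0263% = 5.1913%
E(R_m) = R_f + MRP = 5.1913% + 6.0263% = 11.22%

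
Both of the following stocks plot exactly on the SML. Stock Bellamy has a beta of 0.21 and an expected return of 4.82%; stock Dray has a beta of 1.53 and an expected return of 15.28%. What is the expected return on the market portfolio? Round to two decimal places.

Both satisfy E(R) = R_f + β·MRP, so the slope of the SML is
MRP = (15.28% − 4.82%) / (1.53 − 0.21) = 10.46% / 1.32 = 7.9242%
R_f = E(R_Bellamy) − β_Bellamy·MRP = 4.82% − 0.21 × 7.9242% = 3.1559%
E(R_m) = R_f + MRP = 3.1559% + 7.9242% = 11.08%

11.08%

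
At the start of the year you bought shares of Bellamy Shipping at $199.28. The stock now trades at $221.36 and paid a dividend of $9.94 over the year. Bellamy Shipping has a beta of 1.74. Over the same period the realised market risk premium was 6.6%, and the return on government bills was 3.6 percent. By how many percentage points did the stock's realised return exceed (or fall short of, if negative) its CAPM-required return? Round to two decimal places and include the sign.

+0.98%

Realised HPR = (P1 + D1 − P0) / P0 = (221.36 + 9.94 − 199.28) / 199.28 = 32.02 / 199.28 = 16.0678%
CAPM required = R_f + β·MRP = 3.6% + 1.74 × 6.6% = 15.0840%
α = realised − required = 16.0678% − 15.0840% = +0.98%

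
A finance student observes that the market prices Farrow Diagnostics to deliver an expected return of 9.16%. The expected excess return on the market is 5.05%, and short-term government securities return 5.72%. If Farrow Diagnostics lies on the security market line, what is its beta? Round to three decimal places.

β = (E(R) − R_f) / MRP = (9.16% − 5.72%) / 5.05% = 3.44% / 5.05% = 0.681

0.681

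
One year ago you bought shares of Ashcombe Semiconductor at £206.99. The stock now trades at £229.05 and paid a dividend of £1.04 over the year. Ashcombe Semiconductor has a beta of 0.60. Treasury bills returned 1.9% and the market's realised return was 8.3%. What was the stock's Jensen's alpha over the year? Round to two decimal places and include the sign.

Realised HPR = (P1 + D1 − P0) / P0 = (229.05 + 1.04 − 206.99) / 206.99 = 23.10 / 206.99 = 11.1600%
MRP = 8.3% − 1.9% = 6.40%
CAPM required = R_f + β·MRP = 1.9% + 0.60 × 6.4% = 5.7400%
α = realised − required = 11.1600% − 5.7400% = +5.42%

+5.42%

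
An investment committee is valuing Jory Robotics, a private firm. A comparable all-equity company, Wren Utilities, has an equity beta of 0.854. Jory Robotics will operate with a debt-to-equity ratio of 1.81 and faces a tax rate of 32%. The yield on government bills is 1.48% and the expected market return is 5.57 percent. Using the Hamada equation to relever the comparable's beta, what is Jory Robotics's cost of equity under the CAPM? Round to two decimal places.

β_L = β_U × [1 + (1 − t)(D/E)] = 0.854 × [1 + (1 − 0.32) × 1.81]
    = 0.854 × [1 + 0.68 × 1.81] = 0.854 × 2.2308 = 1.9051
MRP = 5.57% − 1.48% = 4.09%
E(R) = R_f + β_L × MRP = 1.48% + 1.9051 × 4.09% = 9.27%

9.27%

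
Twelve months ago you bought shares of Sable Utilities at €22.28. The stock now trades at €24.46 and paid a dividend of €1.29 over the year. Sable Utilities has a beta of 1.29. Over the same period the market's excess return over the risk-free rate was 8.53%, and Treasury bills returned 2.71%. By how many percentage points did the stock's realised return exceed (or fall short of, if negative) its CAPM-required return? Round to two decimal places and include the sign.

+1.86%

Realised HPR = (P1 + D1 − P0) / P0 = (24.46 + 1.29 − 22.28) / 22.28 = 3.47 / 22.28 = 15.5745%
CAPM required = R_f + β·MRP = 2.71% + 1.29 × 8.53% = 13.7137%
α = realised − required = 15.5745% − 13.7137% = +1.86%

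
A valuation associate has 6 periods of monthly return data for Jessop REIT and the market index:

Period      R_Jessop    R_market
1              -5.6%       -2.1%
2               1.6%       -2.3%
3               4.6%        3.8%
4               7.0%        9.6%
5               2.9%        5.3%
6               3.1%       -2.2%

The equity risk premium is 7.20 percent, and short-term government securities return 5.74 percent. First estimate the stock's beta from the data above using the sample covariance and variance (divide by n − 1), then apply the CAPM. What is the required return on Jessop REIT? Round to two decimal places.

Mean R_i = (-5.6 + 1.6 + 4.6 + 7.0 + 2.9 + 3.1) / 6 = 2.2667%
Mean R_m = (-2.1 − 2.3 + 3.8 + 9.6 + 5.3 − 2.2) / 6 = 2.0167%
Σ(R_i − R̄_i)(R_m − R̄_m) = 73.8833  ⇒  Cov = 73.8833 / 5 = 14.7767
Σ(R_m − R̄_m)² = 124.8283  ⇒  Var(R_m) = 124.8283 / 5 = 24.9657
β = Cov / Var(R_m) = 14.7767 / 24.9657 = 0.5919
E(R) = R_f + β × MRP = 5.74% + 0.5919 × 7.20% = 10.00%

10.00%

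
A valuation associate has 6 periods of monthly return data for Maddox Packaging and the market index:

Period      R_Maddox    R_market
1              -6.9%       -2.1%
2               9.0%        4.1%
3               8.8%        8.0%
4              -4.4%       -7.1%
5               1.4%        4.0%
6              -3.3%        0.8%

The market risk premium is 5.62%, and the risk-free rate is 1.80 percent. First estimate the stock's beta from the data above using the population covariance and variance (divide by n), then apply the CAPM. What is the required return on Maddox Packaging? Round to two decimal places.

Mean R_i = (-6.9 + 9.0 + 8.8 − 4.4 + 1.4 − 3.3) / 6 = 0.7667%
Mean R_m = (-2.1 + 4.1 + 8.0 − 7.1 + 4.0 + 0.8) / 6 = 1.2833%
Σ(R_i − R̄_i)(R_m − R̄_m) = 150.0867  ⇒  Cov = 150.0867 / 6 = 25.0145
Σ(R_m − R̄_m)² = 142.3883  ⇒  Var(R_m) = 142.3883 / 6 = 23.7314
β = Cov / Var(R_m) = 25.0145 / 23.7314 = 1.0541
E(R) = R_f + β × MRP = 1.80% + 1.0541 × 5.62% = 7.72%

7.72%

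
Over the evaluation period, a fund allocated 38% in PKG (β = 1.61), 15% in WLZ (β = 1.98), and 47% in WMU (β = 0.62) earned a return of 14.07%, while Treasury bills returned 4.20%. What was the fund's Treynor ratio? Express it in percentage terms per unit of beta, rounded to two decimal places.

β_P = 0.38×1.61 + 0.15×1.98 + 0.47×0.62 = 1.2002
Treynor = (R_P − R_f) / β_P = (14.07% − 4.20%) / 1.2002 = 9.87% / 1.2002 = 8.22%

8.22%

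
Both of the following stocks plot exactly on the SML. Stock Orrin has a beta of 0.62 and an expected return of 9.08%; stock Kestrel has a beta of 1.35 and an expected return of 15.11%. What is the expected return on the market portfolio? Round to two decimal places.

12.22%

Both satisfy E(R) = R_f + β·MRP, so the slope of the SML is
MRP = (15.11% − 9.08%) / (1.35 − 0.62) = 6.03% / 0.73 = 8.2603%
R_f = E(R_Orrin) − β_Orrin·MRP = 9.08% − 0.62 × 8.2603% = 3.9586%
E(R_m) = R_f + MRP = 3.9586% + 8.2603% = 12.22%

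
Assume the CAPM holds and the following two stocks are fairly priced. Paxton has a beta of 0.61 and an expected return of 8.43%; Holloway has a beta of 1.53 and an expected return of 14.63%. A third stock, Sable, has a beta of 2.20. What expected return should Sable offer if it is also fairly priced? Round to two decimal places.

19.15%

MRP (SML slope) = (14.63% − 8.43%) / (1.53 − 0.61) = 6.20% / 0.92 = 6.7391%
R_f (intercept) = 8.43% − 0.61 × 6.7391% = 4.3191%
E(R_Sable) = R_f + β × MRP = 4.3191% + 2.20 × 6.7391% = 19.15%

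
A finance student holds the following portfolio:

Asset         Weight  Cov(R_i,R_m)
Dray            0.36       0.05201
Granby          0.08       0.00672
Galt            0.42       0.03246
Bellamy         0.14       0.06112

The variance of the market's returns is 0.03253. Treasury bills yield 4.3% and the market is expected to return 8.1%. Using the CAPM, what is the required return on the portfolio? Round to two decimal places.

9.14%

β_Dray = 0.05201 / 0.03253 = 1.5988
β_Granby = 0.00672 / 0.03253 = 0.2066
β_Galt = 0.03246 / 0.03253 = 0.9978
β_Bellamy = 0.06112 / 0.03253 = 1.8789
β_P = Σ w_i β_i = 0.36×1.5988 + 0.08×0.2066 + 0.42×0.9978 + 0.14×1.8789 = 1.2742
MRP = 8.1% − 4.3% = 3.80%
E(R_P) = R_f + β_P × MRP = 4.3% + 1.2742 × 3.8% = 9.14%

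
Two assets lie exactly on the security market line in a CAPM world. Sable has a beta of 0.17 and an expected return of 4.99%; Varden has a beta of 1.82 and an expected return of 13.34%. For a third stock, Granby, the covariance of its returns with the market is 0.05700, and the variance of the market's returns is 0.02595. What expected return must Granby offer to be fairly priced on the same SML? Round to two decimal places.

15.25%

MRP = (13.34% − 4.99%) / (1.82 − 0.17) = 5.0606%
R_f = 4.99% − 0.17 × 5.0606% = 4.1297%
β_Granby = Cov / Var(R_m) = 0.05700 / 0.02595 = 2.1965
E(R_Granby) = R_f + β × MRP = 4.1297% + 2.1965 × 5.0606% = 15.25%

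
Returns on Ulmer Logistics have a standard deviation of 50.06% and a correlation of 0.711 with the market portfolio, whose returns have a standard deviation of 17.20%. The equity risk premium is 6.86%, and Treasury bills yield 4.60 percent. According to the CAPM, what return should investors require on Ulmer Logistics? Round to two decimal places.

β = ρ × σ_i / σ_m = 0.711 × 50.06% / 17.20% = 2.0693
E(R) = 4.60% + 2.0693 × 6.86% = 18.80%

18.80%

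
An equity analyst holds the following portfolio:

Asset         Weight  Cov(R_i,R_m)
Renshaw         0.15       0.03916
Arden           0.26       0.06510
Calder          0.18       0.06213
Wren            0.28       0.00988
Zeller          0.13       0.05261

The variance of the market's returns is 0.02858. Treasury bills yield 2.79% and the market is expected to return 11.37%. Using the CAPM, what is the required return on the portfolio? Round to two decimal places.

β_Renshaw = 0.03916 / 0.02858 = 1.3702
β_Arden = 0.06510 / 0.02858 = 2.2778
β_Calder = 0.06213 / 0.02858 = 2.1739
β_Wren = 0.00988 / 0.02858 = 0.3457
β_Zeller = 0.05261 / 0.02858 = 1.8408
β_P = Σ w_i β_i = 0.15×1.3702 + 0.26×2.2778 + 0.18×2.1739 + 0.28×0.3457 + 0.13×1.8408 = 1.5252
MRP = 11.37% − 2.79% = 8.58%
E(R_P) = R_f + β_P × MRP = 2.79% + 1.5252 × 8.58% = 15.88%

15.88%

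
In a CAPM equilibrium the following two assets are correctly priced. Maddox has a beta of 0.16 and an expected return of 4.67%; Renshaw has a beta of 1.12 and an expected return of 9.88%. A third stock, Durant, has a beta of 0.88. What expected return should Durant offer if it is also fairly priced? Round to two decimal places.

MRP (SML slope) = (9.88% − 4.67%) / (1.12 − 0.16) = 5.21% / 0.96 = 5.4271%
R_f (intercept) = 4.67% − 0.16 × 5.4271% = 3.8017%
E(R_Durant) = R_f + β × MRP = 3.8017% + 0.88 × 5.4271% = 8.58%

8.58%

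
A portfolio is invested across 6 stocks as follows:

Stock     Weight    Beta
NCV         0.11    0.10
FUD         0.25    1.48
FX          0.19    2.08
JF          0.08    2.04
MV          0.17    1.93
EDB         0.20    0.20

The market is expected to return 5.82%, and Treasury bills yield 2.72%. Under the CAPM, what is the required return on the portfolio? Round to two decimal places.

6.77%

β_P = Σ w_i β_i = 0.11×0.10 + 0.25×1.48 + 0.19×2.08 + 0.08×2.04 + 0.17×1.93 + 0.20×0.20 = 1.3075
MRP = 5.82% − 2.72% = 3.10%
E(R_P) = R_f + β_P × MRP = 2.72% + 1.3075 × 3.10% = 6.77%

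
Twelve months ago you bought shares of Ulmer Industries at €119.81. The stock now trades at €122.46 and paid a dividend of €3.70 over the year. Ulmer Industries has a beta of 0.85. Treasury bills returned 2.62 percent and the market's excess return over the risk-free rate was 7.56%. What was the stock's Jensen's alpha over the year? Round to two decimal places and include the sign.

Realised HPR = (P1 + D1 − P0) / P0 = (122.46 + 3.70 − 119.81) / 119.81 = 6.35 / 119.81 = 5.3001%
CAPM required = R_f + β·MRP = 2.62% + 0.85 × 7.56% = 9.0460%
α = realised − required = 5.3001% − 9.0460% = -3.75%

-3.75%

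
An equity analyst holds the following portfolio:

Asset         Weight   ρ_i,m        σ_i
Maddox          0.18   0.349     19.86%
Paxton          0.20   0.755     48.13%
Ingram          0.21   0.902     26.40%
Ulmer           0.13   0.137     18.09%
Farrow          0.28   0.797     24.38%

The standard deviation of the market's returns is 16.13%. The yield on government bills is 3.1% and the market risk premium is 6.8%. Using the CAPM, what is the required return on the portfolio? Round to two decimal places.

11.23%

β_Maddox = 0.349 × 19.86% / 16.13% = 0.4297
β_Paxton = 0.755 × 48.13% / 16.13% = 2.2528
β_Ingram = 0.902 × 26.40% / 16.13% = 1.4763
β_Ulmer = 0.137 × 18.09% / 16.13% = 0.1536
β_Farrow = 0.797 × 24.38% / 16.13% = 1.2046
β_P = Σ w_i β_i = 0.18×0.4297 + 0.20×2.2528 + 0.21×1.4763 + 0.13×0.1536 + 0.28×1.2046 = 1.1952
E(R_P) = R_f + β_P × MRP = 3.1% + 1.1952 × 6.8% = 11.23%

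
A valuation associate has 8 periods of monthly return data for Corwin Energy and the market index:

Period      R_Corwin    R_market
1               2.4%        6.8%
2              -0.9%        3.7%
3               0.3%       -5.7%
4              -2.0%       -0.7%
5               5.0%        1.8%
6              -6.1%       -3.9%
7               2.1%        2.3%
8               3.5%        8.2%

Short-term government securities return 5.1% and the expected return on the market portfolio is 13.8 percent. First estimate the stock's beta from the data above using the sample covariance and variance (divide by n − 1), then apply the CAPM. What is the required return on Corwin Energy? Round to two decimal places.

Mean R_i = (2.4 − 0.9 + 0.3 − 2.0 + 5.0 − 6.1 + 2.1 + 3.5) / 8 = 0.5375%
Mean R_m = (6.8 + 3.7 − 5.7 − 0.7 + 1.8 − 3.9 + 2.3 + 8.2) / 8 = 1.5625%
Σ(R_i − R̄_i)(R_m − R̄_m) = 72.2813  ⇒  Cov = 72.2813 / 7 = 10.3259
Σ(R_m − R̄_m)² = 164.3588  ⇒  Var(R_m) = 164.3588 / 7 = 23.4798
β = Cov / Var(R_m) = 10.3259 / 23.4798 = 0.4398
MRP = 13.8% − 5.1% = 8.70%
E(R) = R_f + β × MRP = 5.1% + 0.4398 × 8.7% = 8.93%

8.93%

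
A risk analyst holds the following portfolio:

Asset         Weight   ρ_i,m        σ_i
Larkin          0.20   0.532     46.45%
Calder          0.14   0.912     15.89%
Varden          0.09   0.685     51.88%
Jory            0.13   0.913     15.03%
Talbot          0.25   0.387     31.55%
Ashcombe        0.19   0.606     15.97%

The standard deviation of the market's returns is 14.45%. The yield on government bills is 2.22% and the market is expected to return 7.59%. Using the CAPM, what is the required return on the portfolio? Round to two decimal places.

β_Larkin = 0.532 × 46.45% / 14.45% = 1.7101
β_Calder = 0.912 × 15.89% / 14.45% = 1.0029
β_Varden = 0.685 × 51.88% / 14.45% = 2.4594
β_Jory = 0.913 × 15.03% / 14.45% = 0.9496
β_Talbot = 0.387 × 31.55% / 14.45% = 0.8450
β_Ashcombe = 0.606 × 15.97% / 14.45% = 0.6697
β_P = Σ w_i β_i = 0.20×1.7101 + 0.14×1.0029 + 0.09×2.4594 + 0.13×0.9496 + 0.25×0.8450 + 0.19×0.6697 = 1.1657
MRP = 7.59% − 2.22% = 5.37%
E(R_P) = R_f + β_P × MRP = 2.22% + 1.1657 × 5.37% = 8.48%

8.48%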